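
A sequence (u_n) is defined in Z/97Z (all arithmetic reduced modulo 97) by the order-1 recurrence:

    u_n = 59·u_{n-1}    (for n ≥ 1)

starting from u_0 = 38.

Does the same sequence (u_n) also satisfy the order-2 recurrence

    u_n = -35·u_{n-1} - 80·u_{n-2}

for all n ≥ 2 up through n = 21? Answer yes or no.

yes

Terms u_0..u_21: 38, 11, 67, 73, 39, 70, 56, 6, 63, 31, 83, 47, 57, 65, 52, 61, 10, 8, 84, 9, 46, 95
n=2: candidate gives 67, actual u_2 = 67 ✓
n=3: candidate gives 73, actual u_3 = 73 ✓
n=4: candidate gives 39, actual u_4 = 39 ✓
n=5: candidate gives 70, actual u_5 = 70 ✓
n=6: candidate gives 56, actual u_6 = 56 ✓
n=7: candidate gives 6, actual u_7 = 6 ✓
n=8: candidate gives 63, actual u_8 = 63 ✓
n=9: candidate gives 31, actual u_9 = 31 ✓
n=10: candidate gives 83, actual u_10 = 83 ✓
n=11: candidate gives 47, actual u_11 = 47 ✓
n=12: candidate gives 57, actual u_12 = 57 ✓
n=13: candidate gives 65, actual u_13 = 65 ✓
n=14: candidate gives 52, actual u_14 = 52 ✓
n=15: candidate gives 61, actual u_15 = 61 ✓
n=16: candidate gives 10, actual u_16 = 10 ✓
n=17: candidate gives 8, actual u_17 = 8 ✓
n=18: candidate gives 84, actual u_18 = 84 ✓
n=19: candidate gives 9, actual u_19 = 9 ✓
n=20: candidate gives 46, actual u_20 = 46 ✓
n=21: candidate gives 95, actual u_21 = 95 ✓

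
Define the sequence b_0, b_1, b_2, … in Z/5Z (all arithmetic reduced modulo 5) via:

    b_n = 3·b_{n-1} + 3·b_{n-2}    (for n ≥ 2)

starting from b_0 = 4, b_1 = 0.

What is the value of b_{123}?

1

b_2 = 3·0 + 3·4 = 2
b_3 = 3·2 + 3·0 = 1
b_4 = 3·1 + 3·2 = 4
b_5 = 3·4 + 3·1 = 0
(b_4, b_5) = (4, 0) = (b_0, b_1), so the sequence has period 4.
123 ≡ 3 (mod 4), hence b_123 = b_3 = 1.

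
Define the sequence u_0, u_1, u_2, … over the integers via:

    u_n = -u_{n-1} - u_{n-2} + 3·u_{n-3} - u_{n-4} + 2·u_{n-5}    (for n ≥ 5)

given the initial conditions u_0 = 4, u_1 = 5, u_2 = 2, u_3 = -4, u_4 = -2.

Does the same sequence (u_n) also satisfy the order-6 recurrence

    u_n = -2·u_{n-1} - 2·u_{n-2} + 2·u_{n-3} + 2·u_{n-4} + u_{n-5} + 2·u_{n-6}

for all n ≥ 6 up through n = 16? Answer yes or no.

yes

Terms u_0..u_16: 4, 5, 2, -4, -2, 15, -17, 4, 52, -126, 133, 111, -666, 1184, -570, -2457, 7467
n=6: candidate gives -17, actual u_6 = -17 ✓
n=7: candidate gives 4, actual u_7 = 4 ✓
n=8: candidate gives 52, actual u_8 = 52 ✓
n=9: candidate gives -126, actual u_9 = -126 ✓
n=10: candidate gives 133, actual u_10 = 133 ✓
n=11: candidate gives 111, actual u_11 = 111 ✓
n=12: candidate gives -666, actual u_12 = -666 ✓
n=13: candidate gives 1184, actual u_13 = 1184 ✓
n=14: candidate gives -570, actual u_14 = -570 ✓
n=15: candidate gives -2457, actual u_15 = -2457 ✓
n=16: candidate gives 7467, actual u_16 = 7467 ✓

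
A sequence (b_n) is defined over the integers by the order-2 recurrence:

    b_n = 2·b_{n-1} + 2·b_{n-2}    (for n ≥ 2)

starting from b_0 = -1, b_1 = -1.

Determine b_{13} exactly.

b_2 = 2·-1 + 2·-1 = -4
b_3 = 2·-4 + 2·-1 = -10
b_4 = 2·-10 + 2·-4 = -28
b_5 = 2·-28 + 2·-10 = -76
b_6 = 2·-76 + 2·-28 = -208
b_7 = 2·-208 + 2·-76 = -568
b_8 = 2·-568 + 2·-208 = -1552
b_9 = 2·-1552 + 2·-568 = -4240
b_10 = 2·-4240 + 2·-1552 = -11584
b_11 = 2·-11584 + 2·-4240 = -31648
b_12 = 2·-31648 + 2·-11584 = -86464
b_13 = 2·-86464 + 2·-31648 = -236224

-236224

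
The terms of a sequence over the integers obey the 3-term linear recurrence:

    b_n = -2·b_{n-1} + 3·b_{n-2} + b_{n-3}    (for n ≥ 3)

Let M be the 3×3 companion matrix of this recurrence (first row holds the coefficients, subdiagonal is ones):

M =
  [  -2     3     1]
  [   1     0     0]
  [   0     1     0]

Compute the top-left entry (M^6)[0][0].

(M^6)[0][0] is the top entry after applying M 6 times to the unit state (1, 0, 0). Equivalently it is h_{8} for the auxiliary sequence (h_n) obeying the same recurrence with h_2 = 1 and h_i = 0 for 0 ≤ i < 2:
h_3 = -2·1 + 3·0 + 1·0 = -2
h_4 = -2·-2 + 3·1 + 1·0 = 7
h_5 = -2·7 + 3·-2 + 1·1 = -19
h_6 = -2·-19 + 3·7 + 1·-2 = 57
h_7 = -2·57 + 3·-19 + 1·7 = -164
h_8 = -2·-164 + 3·57 + 1·-19 = 480

480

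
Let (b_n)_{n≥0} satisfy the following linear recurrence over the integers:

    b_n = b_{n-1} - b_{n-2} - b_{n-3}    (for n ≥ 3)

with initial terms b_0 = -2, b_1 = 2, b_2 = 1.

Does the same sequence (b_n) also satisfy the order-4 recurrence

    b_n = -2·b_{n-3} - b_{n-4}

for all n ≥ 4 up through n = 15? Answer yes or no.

Terms b_0..b_15: -2, 2, 1, 1, -2, -4, -3, 3, 10, 10, -3, -23, -30, -4, 49, 83
n=4: candidate gives -2, actual b_4 = -2 ✓
n=5: candidate gives -4, actual b_5 = -4 ✓
n=6: candidate gives -3, actual b_6 = -3 ✓
n=7: candidate gives 3, actual b_7 = 3 ✓
n=8: candidate gives 10, actual b_8 = 10 ✓
n=9: candidate gives 10, actual b_9 = 10 ✓
n=10: candidate gives -3, actual b_10 = -3 ✓
n=11: candidate gives -23, actual b_11 = -23 ✓
n=12: candidate gives -30, actual b_12 = -30 ✓
n=13: candidate gives -4, actual b_13 = -4 ✓
n=14: candidate gives 49, actual b_14 = 49 ✓
n=15: candidate gives 83, actual b_15 = 83 ✓

yes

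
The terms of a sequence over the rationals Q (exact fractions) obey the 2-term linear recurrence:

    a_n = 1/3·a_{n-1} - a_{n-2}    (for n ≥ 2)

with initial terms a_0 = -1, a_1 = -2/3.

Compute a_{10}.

a_2 = 1/3·-2/3 + -1·-1 = 7/9
a_3 = 1/3·7/9 + -1·-2/3 = 25/27
a_4 = 1/3·25/27 + -1·7/9 = -38/81
a_5 = 1/3·-38/81 + -1·25/27 = -263/243
a_6 = 1/3·-263/243 + -1·-38/81 = 79/729
a_7 = 1/3·79/729 + -1·-263/243 = 2446/2187
a_8 = 1/3·2446/2187 + -1·79/729 = 1735/6561
a_9 = 1/3·1735/6561 + -1·2446/2187 = -20279/19683
a_10 = 1/3·-20279/19683 + -1·1735/6561 = -35894/59049

-35894/59049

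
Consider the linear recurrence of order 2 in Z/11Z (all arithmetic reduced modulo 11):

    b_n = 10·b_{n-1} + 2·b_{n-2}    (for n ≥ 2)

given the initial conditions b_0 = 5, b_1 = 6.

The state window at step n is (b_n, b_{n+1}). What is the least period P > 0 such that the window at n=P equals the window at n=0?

5

n=0: window = (5, 6)
n=1: window = (6, 4)
n=2: window = (4, 8)
n=3: window = (8, 0)
n=4: window = (0, 5)
n=5: window = (5, 6)
window at n=5 equals window at n=0 → period = 5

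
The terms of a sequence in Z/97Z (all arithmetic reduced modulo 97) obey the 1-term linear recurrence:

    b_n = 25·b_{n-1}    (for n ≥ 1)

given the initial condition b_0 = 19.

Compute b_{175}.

58

b_1 = 25·19 = 87
b_2 = 25·87 = 41
b_3 = 25·41 = 55
b_4 = 25·55 = 17
b_5 = 25·17 = 37
b_6 = 25·37 = 52
b_7 = 25·52 = 39
b_8 = 25·39 = 5
b_9 = 25·5 = 28
b_10 = 25·28 = 21
b_11 = 25·21 = 40
b_12 = 25·40 = 30
b_13 = 25·30 = 71
b_14 = 25·71 = 29
b_15 = 25·29 = 46
b_16 = 25·46 = 83
b_17 = 25·83 = 38
b_18 = 25·38 = 77
b_19 = 25·77 = 82
b_20 = 25·82 = 13
b_21 = 25·13 = 34
b_22 = 25·34 = 74
b_23 = 25·74 = 7
b_24 = 25·7 = 78
b_25 = 25·78 = 10
b_26 = 25·10 = 56
b_27 = 25·56 = 42
b_28 = 25·42 = 80
b_29 = 25·80 = 60
b_30 = 25·60 = 45
b_31 = 25·45 = 58
b_32 = 25·58 = 92
b_33 = 25·92 = 69
b_34 = 25·69 = 76
b_35 = 25·76 = 57
b_36 = 25·57 = 67
b_37 = 25·67 = 26
b_38 = 25·26 = 68
b_39 = 25·68 = 51
b_40 = 25·51 = 14
b_41 = 25·14 = 59
b_42 = 25·59 = 20
b_43 = 25·20 = 15
b_44 = 25·15 = 84
b_45 = 25·84 = 63
b_46 = 25·63 = 23
b_47 = 25·23 = 90
b_48 = 25·90 = 19
(b_48) = (19) = (b_0), so the sequence has period 48.
175 ≡ 31 (mod 48), hence b_175 = b_31 = 58.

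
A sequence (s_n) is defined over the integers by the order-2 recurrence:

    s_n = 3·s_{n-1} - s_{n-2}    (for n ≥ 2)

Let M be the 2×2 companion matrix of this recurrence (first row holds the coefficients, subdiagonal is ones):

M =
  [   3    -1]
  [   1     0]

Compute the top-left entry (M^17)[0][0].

(M^17)[0][0] is the top entry after applying M 17 times to the unit state (1, 0). Equivalently it is h_{18} for the auxiliary sequence (h_n) obeying the same recurrence with h_1 = 1 and h_i = 0 for 0 ≤ i < 1:
h_2 = 3·1 + -1·0 = 3
h_3 = 3·3 + -1·1 = 8
h_4 = 3·8 + -1·3 = 21
h_5 = 3·21 + -1·8 = 55
h_6 = 3·55 + -1·21 = 144
h_7 = 3·144 + -1·55 = 377
h_8 = 3·377 + -1·144 = 987
h_9 = 3·987 + -1·377 = 2584
h_10 = 3·2584 + -1·987 = 6765
h_11 = 3·6765 + -1·2584 = 17711
h_12 = 3·17711 + -1·6765 = 46368
h_13 = 3·46368 + -1·17711 = 121393
h_14 = 3·121393 + -1·46368 = 317811
h_15 = 3·317811 + -1·121393 = 832040
h_16 = 3·832040 + -1·317811 = 2178309
h_17 = 3·2178309 + -1·832040 = 5702887
h_18 = 3·5702887 + -1·2178309 = 14930352

14930352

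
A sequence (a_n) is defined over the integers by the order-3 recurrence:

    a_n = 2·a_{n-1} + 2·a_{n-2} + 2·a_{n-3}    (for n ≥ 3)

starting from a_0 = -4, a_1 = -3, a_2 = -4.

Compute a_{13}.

a_3 = 2·-4 + 2·-3 + 2·-4 = -22
a_4 = 2·-22 + 2·-4 + 2·-3 = -58
a_5 = 2·-58 + 2·-22 + 2·-4 = -168
a_6 = 2·-168 + 2·-58 + 2·-22 = -496
a_7 = 2·-496 + 2·-168 + 2·-58 = -1444
a_8 = 2·-1444 + 2·-496 + 2·-168 = -4216
a_9 = 2·-4216 + 2·-1444 + 2·-496 = -12312
a_10 = 2·-12312 + 2·-4216 + 2·-1444 = -35944
a_11 = 2·-35944 + 2·-12312 + 2·-4216 = -104944
a_12 = 2·-104944 + 2·-35944 + 2·-12312 = -306400
a_13 = 2·-306400 + 2·-104944 + 2·-35944 = -894576

-894576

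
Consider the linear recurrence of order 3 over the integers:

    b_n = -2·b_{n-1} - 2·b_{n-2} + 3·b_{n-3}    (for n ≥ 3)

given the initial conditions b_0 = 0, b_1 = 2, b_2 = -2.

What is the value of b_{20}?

b_3 = -2·-2 + -2·2 + 3·0 = 0
b_4 = -2·0 + -2·-2 + 3·2 = 10
b_5 = -2·10 + -2·0 + 3·-2 = -26
b_6 = -2·-26 + -2·10 + 3·0 = 32
b_7 = -2·32 + -2·-26 + 3·10 = 18
b_8 = -2·18 + -2·32 + 3·-26 = -178
b_9 = -2·-178 + -2·18 + 3·32 = 416
b_10 = -2·416 + -2·-178 + 3·18 = -422
b_11 = -2·-422 + -2·416 + 3·-178 = -522
b_12 = -2·-522 + -2·-422 + 3·416 = 3136
b_13 = -2·3136 + -2·-522 + 3·-422 = -6494
b_14 = -2·-6494 + -2·3136 + 3·-522 = 5150
b_15 = -2·5150 + -2·-6494 + 3·3136 = 12096
b_16 = -2·12096 + -2·5150 + 3·-6494 = -53974
b_17 = -2·-53974 + -2·12096 + 3·5150 = 99206
b_18 = -2·99206 + -2·-53974 + 3·12096 = -54176
b_19 = -2·-54176 + -2·99206 + 3·-53974 = -251982
b_20 = -2·-251982 + -2·-54176 + 3·99206 = 909934

909934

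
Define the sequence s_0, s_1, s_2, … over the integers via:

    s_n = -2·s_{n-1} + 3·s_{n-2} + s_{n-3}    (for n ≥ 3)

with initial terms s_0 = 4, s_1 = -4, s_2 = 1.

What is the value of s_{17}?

s_3 = -2·1 + 3·-4 + 1·4 = -10
s_4 = -2·-10 + 3·1 + 1·-4 = 19
s_5 = -2·19 + 3·-10 + 1·1 = -67
s_6 = -2·-67 + 3·19 + 1·-10 = 181
s_7 = -2·181 + 3·-67 + 1·19 = -544
s_8 = -2·-544 + 3·181 + 1·-67 = 1564
s_9 = -2·1564 + 3·-544 + 1·181 = -4579
s_10 = -2·-4579 + 3·1564 + 1·-544 = 13306
s_11 = -2·13306 + 3·-4579 + 1·1564 = -38785
s_12 = -2·-38785 + 3·13306 + 1·-4579 = 112909
s_13 = -2·112909 + 3·-38785 + 1·13306 = -328867
s_14 = -2·-328867 + 3·112909 + 1·-38785 = 957676
s_15 = -2·957676 + 3·-328867 + 1·112909 = -2789044
s_16 = -2·-2789044 + 3·957676 + 1·-328867 = 8122249
s_17 = -2·8122249 + 3·-2789044 + 1·957676 = -23653954

-23653954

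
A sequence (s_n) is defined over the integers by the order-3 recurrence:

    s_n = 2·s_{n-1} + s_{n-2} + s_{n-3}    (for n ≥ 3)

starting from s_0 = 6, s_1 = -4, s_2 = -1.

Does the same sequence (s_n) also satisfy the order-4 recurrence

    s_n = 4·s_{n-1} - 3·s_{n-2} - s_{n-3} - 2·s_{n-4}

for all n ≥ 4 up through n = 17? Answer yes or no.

Terms s_0..s_17: 6, -4, -1, 0, -5, -11, -27, -70, -178, -453, -1154, -2939, -7485, -19063, -48550, -123648, -314909, -802016
n=4: candidate gives -5, actual s_4 = -5 ✓
n=5: candidate gives -11, actual s_5 = -11 ✓
n=6: candidate gives -27, actual s_6 = -27 ✓
n=7: candidate gives -70, actual s_7 = -70 ✓
n=8: candidate gives -178, actual s_8 = -178 ✓
n=9: candidate gives -453, actual s_9 = -453 ✓
n=10: candidate gives -1154, actual s_10 = -1154 ✓
n=11: candidate gives -2939, actual s_11 = -2939 ✓
n=12: candidate gives -7485, actual s_12 = -7485 ✓
n=13: candidate gives -19063, actual s_13 = -19063 ✓
n=14: candidate gives -48550, actual s_14 = -48550 ✓
n=15: candidate gives -123648, actual s_15 = -123648 ✓
n=16: candidate gives -314909, actual s_16 = -314909 ✓
n=17: candidate gives -802016, actual s_17 = -802016 ✓

yes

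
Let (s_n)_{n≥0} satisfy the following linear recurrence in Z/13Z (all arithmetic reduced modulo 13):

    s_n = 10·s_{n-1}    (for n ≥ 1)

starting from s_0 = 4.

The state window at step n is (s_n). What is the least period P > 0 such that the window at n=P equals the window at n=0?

6

n=0: window = (4)
n=1: window = (1)
n=2: window = (10)
n=3: window = (9)
n=4: window = (12)
n=5: window = (3)
n=6: window = (4)
window at n=6 equals window at n=0 → period = 6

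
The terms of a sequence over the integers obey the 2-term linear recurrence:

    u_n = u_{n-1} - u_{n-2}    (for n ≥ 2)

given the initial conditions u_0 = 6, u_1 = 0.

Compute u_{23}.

6

u_2 = 1·0 + -1·6 = -6
u_3 = 1·-6 + -1·0 = -6
u_4 = 1·-6 + -1·-6 = 0
u_5 = 1·0 + -1·-6 = 6
u_6 = 1·6 + -1·0 = 6
u_7 = 1·6 + -1·6 = 0
(u_6, u_7) = (6, 0) = (u_0, u_1), so the sequence has period 6.
23 ≡ 5 (mod 6), hence u_23 = u_5 = 6.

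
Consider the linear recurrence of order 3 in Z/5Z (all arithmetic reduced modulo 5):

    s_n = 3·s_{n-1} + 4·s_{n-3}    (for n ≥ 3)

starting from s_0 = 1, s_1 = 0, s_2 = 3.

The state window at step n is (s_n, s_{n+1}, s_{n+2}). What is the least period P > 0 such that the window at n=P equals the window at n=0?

n=0: window = (1, 0, 3)
n=1: window = (0, 3, 3)
n=2: window = (3, 3, 4)
n=3: window = (3, 4, 4)
n=4: window = (4, 4, 4)
n=5: window = (4, 4, 3)
n=6: window = (4, 3, 0)
n=7: window = (3, 0, 1)
n=8: window = (0, 1, 0)
n=9: window = (1, 0, 0)
n=10: window = (0, 0, 4)
n=11: window = (0, 4, 2)
n=12: window = (4, 2, 1)
n=13: window = (2, 1, 4)
n=14: window = (1, 4, 0)
n=15: window = (4, 0, 4)
n=16: window = (0, 4, 3)
n=17: window = (4, 3, 4)
n=18: window = (3, 4, 3)
n=19: window = (4, 3, 1)
n=20: window = (3, 1, 4)
n=21: window = (1, 4, 4)
n=22: window = (4, 4, 1)
n=23: window = (4, 1, 4)
n=24: window = (1, 4, 3)
n=25: window = (4, 3, 3)
n=26: window = (3, 3, 0)
n=27: window = (3, 0, 2)
n=28: window = (0, 2, 3)
n=29: window = (2, 3, 4)
n=30: window = (3, 4, 0)
n=31: window = (4, 0, 2)
n=32: window = (0, 2, 2)
n=33: window = (2, 2, 1)
n=34: window = (2, 1, 1)
n=35: window = (1, 1, 1)
n=36: window = (1, 1, 2)
n=37: window = (1, 2, 0)
n=38: window = (2, 0, 4)
n=39: window = (0, 4, 0)
n=40: window = (4, 0, 0)
…
n=60: window = (3, 2, 1)
n=61: window = (2, 1, 0)
n=62: window = (1, 0, 3)
window at n=62 equals window at n=0 → period = 62

62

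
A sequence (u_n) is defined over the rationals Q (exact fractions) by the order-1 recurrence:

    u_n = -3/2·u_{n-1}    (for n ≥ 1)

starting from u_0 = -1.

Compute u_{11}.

177147/2048

u_1 = -3/2·-1 = 3/2
u_2 = -3/2·3/2 = -9/4
u_3 = -3/2·-9/4 = 27/8
u_4 = -3/2·27/8 = -81/16
u_5 = -3/2·-81/16 = 243/32
u_6 = -3/2·243/32 = -729/64
u_7 = -3/2·-729/64 = 2187/128
u_8 = -3/2·2187/128 = -6561/256
u_9 = -3/2·-6561/256 = 19683/512
u_10 = -3/2·19683/512 = -59049/1024
u_11 = -3/2·-59049/1024 = 177147/2048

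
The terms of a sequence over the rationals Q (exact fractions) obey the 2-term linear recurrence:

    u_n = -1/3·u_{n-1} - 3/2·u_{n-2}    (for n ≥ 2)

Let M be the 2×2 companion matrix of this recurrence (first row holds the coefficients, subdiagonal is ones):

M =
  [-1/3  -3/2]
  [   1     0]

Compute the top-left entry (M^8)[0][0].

(M^8)[0][0] is the top entry after applying M 8 times to the unit state (1, 0). Equivalently it is h_{9} for the auxiliary sequence (h_n) obeying the same recurrence with h_1 = 1 and h_i = 0 for 0 ≤ i < 1:
h_2 = -1/3·1 + -3/2·0 = -1/3
h_3 = -1/3·-1/3 + -3/2·1 = -25/18
h_4 = -1/3·-25/18 + -3/2·-1/3 = 26/27
h_5 = -1/3·26/27 + -3/2·-25/18 = 571/324
h_6 = -1/3·571/324 + -3/2·26/27 = -1975/972
h_7 = -1/3·-1975/972 + -3/2·571/324 = -11467/5832
h_8 = -1/3·-11467/5832 + -3/2·-1975/972 = 8099/2187
h_9 = -1/3·8099/2187 + -3/2·-11467/5832 = 180025/104976

180025/104976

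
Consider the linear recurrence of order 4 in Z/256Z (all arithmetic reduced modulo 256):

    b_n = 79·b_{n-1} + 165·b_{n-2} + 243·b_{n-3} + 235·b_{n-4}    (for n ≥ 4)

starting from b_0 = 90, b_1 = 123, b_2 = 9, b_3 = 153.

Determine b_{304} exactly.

b_4 = 79·153 + 165·9 + 243·123 + 235·90 = 99
b_5 = 79·99 + 165·153 + 243·9 + 235·123 = 158
b_6 = 79·158 + 165·99 + 243·153 + 235·9 = 15
b_7 = 79·15 + 165·158 + 243·99 + 235·153 = 227
b_8 = 79·227 + 165·15 + 243·158 + 235·99 = 147
b_9 = 79·147 + 165·227 + 243·15 + 235·158 = 243
Continuing the recurrence:
  b_10 = 250;  b_11 = 175;  b_12 = 189;  b_13 = 125;  b_14 = 255;  b_15 = 78
  b_16 = 147;  b_17 = 111;  b_18 = 31;  b_19 = 63;  b_20 = 186;  b_21 = 83
  b_22 = 193;  b_23 = 113;  b_24 = 203;  b_25 = 222;  b_26 = 199;  b_27 = 235
  b_28 = 219;  b_29 = 187;  b_30 = 154;  b_31 = 167;  b_32 = 85;  b_33 = 181
  b_34 = 135;  b_35 = 78;  b_36 = 235;  b_37 = 23;  b_38 = 135;  b_39 = 39
  b_40 = 154;  b_41 = 235;  b_42 = 185;  b_43 = 137;  b_44 = 243;  b_45 = 158
  b_46 = 63;  b_47 = 179;  b_48 = 227;  b_49 = 67;  b_50 = 186;  b_51 = 95
  b_52 = 45;  b_53 = 45;  b_54 = 207;  b_55 = 206;  b_56 = 3;  b_57 = 127
  b_58 = 175;  b_59 = 207;  b_60 = 250;  b_61 = 67;  b_62 = 241;  b_63 = 225
  b_64 = 219;  b_65 = 222;  b_66 = 119;  b_67 = 59;  b_68 = 171;  b_69 = 139
  b_70 = 90;  b_71 = 215;  b_72 = 69;  b_73 = 229;  b_74 = 215;  b_75 = 206
  b_76 = 219;  b_77 = 167;  b_78 = 151;  b_79 = 55;  b_80 = 218;  b_81 = 91
  b_82 = 105;  b_83 = 121;  b_84 = 131;  b_85 = 158;  b_86 = 111;  b_87 = 131
  b_88 = 51;  b_89 = 147;  b_90 = 122;  b_91 = 15;  b_92 = 157;  b_93 = 221
  b_94 = 159;  b_95 = 78;  b_96 = 115;  b_97 = 143;  b_98 = 63;  b_99 = 95
  b_100 = 58;  b_101 = 51;  b_102 = 33;  b_103 = 81;  b_104 = 235;  b_105 = 222
  b_106 = 39;  b_107 = 139;  b_108 = 123;  b_109 = 91;  b_110 = 26;  b_111 = 7
  b_112 = 53;  b_113 = 21;  b_114 = 39;  b_115 = 78;  b_116 = 203;  b_117 = 55
  b_118 = 167;  b_119 = 71;  b_120 = 26;  b_121 = 203;  b_122 = 25;  b_123 = 105
  b_124 = 19;  b_125 = 158;  b_126 = 159;  b_127 = 83;  b_128 = 131;  b_129 = 227
  b_130 = 58;  b_131 = 191;  b_132 = 13;  b_133 = 141;  b_134 = 111;  b_135 = 206
  b_136 = 227;  b_137 = 159;  b_138 = 207;  b_139 = 239;  b_140 = 122;  b_141 = 35
  b_142 = 81;  b_143 = 193;  b_144 = 251;  b_145 = 222;  b_146 = 215;  b_147 = 219
  b_148 = 75;  b_149 = 43;  b_150 = 218;  b_151 = 55;  b_152 = 37;  b_153 = 69
  b_154 = 119;  b_155 = 206;  b_156 = 187;  b_157 = 199;  b_158 = 183;  b_159 = 87
  b_160 = 90;  b_161 = 59;  b_162 = 201;  b_163 = 89;  b_164 = 163;  b_165 = 158
  b_166 = 207;  b_167 = 35;  b_168 = 211;  b_169 = 51;  b_170 = 250;  b_171 = 111
  b_172 = 125;  b_173 = 61;  b_174 = 63;  b_175 = 78;  b_176 = 83;  b_177 = 175
  b_178 = 95;  b_179 = 127;  b_180 = 186;  b_181 = 19;  b_182 = 129;  b_183 = 49
  b_184 = 11;  b_185 = 222;  b_186 = 135;  b_187 = 43;  b_188 = 27;  b_189 = 251
  b_190 = 154;  b_191 = 103;  b_192 = 21;  b_193 = 117;  b_194 = 199;  b_195 = 78
  b_196 = 171;  b_197 = 87;  b_198 = 199;  b_199 = 103;  b_200 = 154;  b_201 = 171
  b_202 = 121;  b_203 = 73;  b_204 = 51;  b_205 = 158;  b_206 = 255;  b_207 = 243
  b_208 = 35;  b_209 = 131;  b_210 = 186;  b_211 = 31;  b_212 = 237;  b_213 = 237
  b_214 = 15;  b_215 = 206;  b_216 = 195;  b_217 = 191;  b_218 = 239;  b_219 = 15
  b_220 = 250;  b_221 = 3;  b_222 = 177;  b_223 = 161;  b_224 = 27;  b_225 = 222
  b_226 = 55;  b_227 = 123;  b_228 = 235;  b_229 = 203;  b_230 = 90;  b_231 = 151
  b_232 = 5;  b_233 = 165;  b_234 = 23;  b_235 = 206;  b_236 = 155;  b_237 = 231
  b_238 = 215;  b_239 = 119;  b_240 = 218;  b_241 = 27;  b_242 = 41;  b_243 = 57
  b_244 = 195;  b_245 = 158;  b_246 = 47;  b_247 = 195;  b_248 = 115;  b_249 = 211
  b_250 = 122;  b_251 = 207;  b_252 = 93;  b_253 = 157;  b_254 = 223;  b_255 = 78
  b_256 = 51;  b_257 = 207;  b_258 = 127;  b_259 = 159;  b_260 = 58;  b_261 = 243
  b_262 = 225;  b_263 = 17;  b_264 = 43;  b_265 = 222;  b_266 = 231;  b_267 = 203
  b_268 = 187;  b_269 = 155;  b_270 = 26;  b_271 = 199;  b_272 = 245;  b_273 = 213
  b_274 = 103;  b_275 = 78;  b_276 = 139;  b_277 = 119;  b_278 = 231;  b_279 = 135
  b_280 = 26;  b_281 = 139;  b_282 = 217;  b_283 = 41;  b_284 = 83;  b_285 = 158
  b_286 = 95;  b_287 = 147;  b_288 = 195;  b_289 = 35;  b_290 = 58;  b_291 = 127
  b_292 = 205;  b_293 = 77;  b_294 = 175;  b_295 = 206;  b_296 = 163;  b_297 = 223
  b_298 = 15;  b_299 = 47;  b_300 = 122;  b_301 = 227;  b_302 = 17
b_303 = 79·17 + 165·227 + 243·122 + 235·47 = 129
b_304 = 79·129 + 165·17 + 243·227 + 235·122 = 59

59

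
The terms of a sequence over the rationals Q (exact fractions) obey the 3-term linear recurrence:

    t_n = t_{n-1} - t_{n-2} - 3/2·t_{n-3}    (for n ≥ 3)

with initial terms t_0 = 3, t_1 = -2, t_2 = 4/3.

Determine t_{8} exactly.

1/12

t_3 = 1·4/3 + -1·-2 + -3/2·3 = -7/6
t_4 = 1·-7/6 + -1·4/3 + -3/2·-2 = 1/2
t_5 = 1·1/2 + -1·-7/6 + -3/2·4/3 = -1/3
t_6 = 1·-1/3 + -1·1/2 + -3/2·-7/6 = 11/12
t_7 = 1·11/12 + -1·-1/3 + -3/2·1/2 = 1/2
t_8 = 1·1/2 + -1·11/12 + -3/2·-1/3 = 1/12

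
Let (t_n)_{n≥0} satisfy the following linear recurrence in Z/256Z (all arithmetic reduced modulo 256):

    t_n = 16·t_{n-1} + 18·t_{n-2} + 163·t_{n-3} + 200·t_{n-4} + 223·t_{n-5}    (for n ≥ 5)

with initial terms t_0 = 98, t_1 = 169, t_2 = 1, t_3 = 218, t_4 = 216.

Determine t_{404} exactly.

149

t_5 = 16·216 + 18·218 + 163·1 + 200·169 + 223·98 = 221
t_6 = 16·221 + 18·216 + 163·218 + 200·1 + 223·169 = 205
t_7 = 16·205 + 18·221 + 163·216 + 200·218 + 223·1 = 17
t_8 = 16·17 + 18·205 + 163·221 + 200·216 + 223·218 = 215
t_9 = 16·215 + 18·17 + 163·205 + 200·221 + 223·216 = 249
t_10 = 16·249 + 18·215 + 163·17 + 200·205 + 223·221 = 44
Continuing the recurrence:
  t_11 = 2;  t_12 = 138;  t_13 = 153;  t_14 = 209;  t_15 = 148;  t_16 = 235
  t_17 = 233;  t_18 = 225;  t_19 = 194;  t_20 = 209;  t_21 = 180;  t_22 = 55
  t_23 = 186;  t_24 = 96;  t_25 = 200;  t_26 = 114;  t_27 = 137;  t_28 = 242
  t_29 = 56;  t_30 = 7;  t_31 = 204;  t_32 = 77;  t_33 = 43;  t_34 = 62
  t_35 = 102;  t_36 = 249;  t_37 = 225;  t_38 = 105;  t_39 = 159;  t_40 = 247
  t_41 = 40;  t_42 = 34;  t_43 = 228;  t_44 = 149;  t_45 = 103;  t_46 = 126
  t_47 = 187;  t_48 = 37;  t_49 = 243;  t_50 = 4;  t_51 = 191;  t_52 = 190
  t_53 = 237;  t_54 = 150;  t_55 = 184;  t_56 = 196;  t_57 = 92;  t_58 = 83
  t_59 = 222;  t_60 = 178;  t_61 = 49;  t_62 = 234;  t_63 = 37;  t_64 = 105
  t_65 = 126;  t_66 = 80;  t_67 = 117;  t_68 = 109;  t_69 = 225;  t_70 = 123
  t_71 = 1;  t_72 = 12;  t_73 = 222;  t_74 = 114;  t_75 = 77;  t_76 = 109
  t_77 = 180;  t_78 = 99;  t_79 = 181;  t_80 = 29;  t_81 = 38;  t_82 = 205
  t_83 = 152;  t_84 = 111;  t_85 = 26;  t_86 = 120;  t_87 = 84;  t_88 = 94
  t_89 = 49;  t_90 = 142;  t_91 = 84;  t_92 = 11;  t_93 = 44;  t_94 = 161
  t_95 = 123;  t_96 = 202;  t_97 = 190;  t_98 = 129;  t_99 = 97;  t_100 = 17
  t_101 = 107;  t_102 = 239;  t_103 = 112;  t_104 = 182;  t_105 = 212;  t_106 = 73
  t_107 = 11;  t_108 = 142;  t_109 = 75;  t_110 = 97;  t_111 = 239;  t_112 = 8
  t_113 = 91;  t_114 = 138;  t_115 = 85;  t_116 = 102;  t_117 = 72;  t_118 = 224
  t_119 = 160;  t_120 = 83;  t_121 = 42;  t_122 = 14;  t_123 = 205;  t_124 = 194
  t_125 = 145;  t_126 = 193;  t_127 = 34;  t_128 = 40;  t_129 = 13;  t_130 = 93
  t_131 = 225;  t_132 = 191;  t_133 = 249;  t_134 = 60;  t_135 = 170;  t_136 = 154
  t_137 = 177;  t_138 = 233;  t_139 = 36;  t_140 = 187;  t_141 = 1;  t_142 = 89
  t_143 = 202;  t_144 = 249;  t_145 = 28;  t_146 = 71;  t_147 = 74;  t_148 = 240
  t_149 = 48;  t_150 = 218;  t_151 = 121;  t_152 = 106;  t_153 = 128;  t_154 = 159
  t_155 = 220;  t_156 = 165;  t_157 = 91;  t_158 = 22;  t_159 = 54;  t_160 = 105
  t_161 = 49;  t_162 = 73;  t_163 = 55;  t_164 = 215;  t_165 = 136;  t_166 = 90
  t_167 = 164;  t_168 = 13;  t_169 = 47;  t_170 = 14;  t_171 = 251;  t_172 = 157
  t_173 = 107;  t_174 = 108;  t_175 = 135;  t_176 = 118;  t_177 = 253;  t_178 = 166
  t_179 = 216;  t_180 = 12;  t_181 = 20;  t_182 = 179;  t_183 = 150;  t_184 = 58
  t_185 = 57;  t_186 = 106;  t_187 = 173;  t_188 = 137;  t_189 = 70;  t_190 = 160
  t_191 = 165;  t_192 = 221;  t_193 = 81;  t_194 = 163;  t_195 = 225;  t_196 = 124
  t_197 = 38;  t_198 = 66;  t_199 = 133;  t_200 = 5;  t_201 = 100;  t_202 = 243
  t_203 = 205;  t_204 = 85;  t_205 = 238;  t_206 = 85;  t_207 = 0;  t_208 = 127
  t_209 = 10;  t_210 = 72;  t_211 = 28;  t_212 = 102;  t_213 = 161;  t_214 = 6
  t_215 = 60;  t_216 = 195;  t_217 = 220;  t_218 = 153;  t_219 = 75;  t_220 = 34
  t_221 = 142;  t_222 = 49;  t_223 = 145;  t_224 = 209;  t_225 = 3;  t_226 = 47
  t_227 = 48;  t_228 = 206;  t_229 = 148;  t_230 = 161;  t_231 = 19;  t_232 = 126
  t_233 = 203;  t_234 = 89;  t_235 = 39;  t_236 = 240;  t_237 = 195;  t_238 = 66
  t_239 = 165;  t_240 = 150;  t_241 = 104;  t_242 = 136;  t_243 = 184;  t_244 = 51
  t_245 = 162;  t_246 = 182;  t_247 = 117;  t_248 = 98;  t_249 = 57;  t_250 = 65
  t_251 = 106;  t_252 = 248;  t_253 = 61;  t_254 = 45;  t_255 = 113;  t_256 = 39
  t_257 = 185;  t_258 = 140;  t_259 = 18;  t_260 = 170;  t_261 = 137;  t_262 = 129
  t_263 = 244;  t_264 = 11;  t_265 = 25;  t_266 = 209;  t_267 = 210;  t_268 = 225
  t_269 = 4;  t_270 = 215;  t_271 = 26;  t_272 = 0;  t_273 = 216;  t_274 = 130
  t_275 = 233;  t_276 = 226;  t_277 = 8;  t_278 = 119;  t_279 = 44;  t_280 = 189
  t_281 = 203;  t_282 = 238;  t_283 = 134;  t_284 = 89;  t_285 = 193;  t_286 = 105
  t_287 = 207;  t_288 = 119;  t_289 = 40;  t_290 = 210;  t_291 = 228;  t_292 = 197
  t_293 = 247;  t_294 = 94;  t_295 = 187;  t_296 = 21;  t_297 = 227;  t_298 = 84
  t_299 = 143;  t_300 = 174;  t_301 = 13;  t_302 = 118;  t_303 = 248;  t_304 = 148
  t_305 = 140;  t_306 = 147;  t_307 = 206;  t_308 = 2;  t_309 = 129;  t_310 = 42
  t_311 = 245;  t_312 = 105;  t_313 = 14;  t_314 = 112;  t_315 = 213;  t_316 = 141
  t_317 = 129;  t_318 = 75;  t_319 = 129;  t_320 = 44;  t_321 = 46;  t_322 = 18
  t_323 = 125;  t_324 = 29;  t_325 = 84;  t_326 = 3;  t_327 = 229;  t_328 = 141
  t_329 = 182;  t_330 = 157;  t_331 = 232;  t_332 = 15;  t_333 = 58;  t_334 = 152
  t_335 = 36;  t_336 = 174;  t_337 = 145;  t_338 = 126;  t_339 = 100;  t_340 = 187
  t_341 = 204;  t_342 = 81;  t_343 = 91;  t_344 = 122;  t_345 = 222;  t_346 = 97
  t_347 = 1;  t_348 = 209;  t_349 = 155;  t_350 = 47;  t_351 = 48;  t_352 = 38
  t_353 = 212;  t_354 = 57;  t_355 = 27;  t_356 = 46;  t_357 = 203;  t_358 = 81
  t_359 = 95;  t_360 = 88;  t_361 = 107;  t_362 = 122;  t_363 = 245;  t_364 = 134
  t_365 = 136;  t_366 = 112;  t_367 = 144;  t_368 = 147;  t_369 = 154;  t_370 = 158
  t_371 = 93;  t_372 = 66;  t_373 = 161;  t_374 = 129;  t_375 = 178;  t_376 = 72
  t_377 = 109;  t_378 = 61;  t_379 = 193;  t_380 = 15;  t_381 = 57;  t_382 = 28
  t_383 = 58;  t_384 = 186;  t_385 = 33;  t_386 = 153;  t_387 = 4;  t_388 = 219
  t_389 = 49;  t_390 = 73;  t_391 = 218;  t_392 = 137;  t_393 = 108;  t_394 = 231
  t_395 = 42;  t_396 = 144;  t_397 = 192;  t_398 = 106;  t_399 = 217;  t_400 = 90
  t_401 = 208;  t_402 = 143
t_403 = 16·143 + 18·208 + 163·90 + 200·217 + 223·106 = 188
t_404 = 16·188 + 18·143 + 163·208 + 200·90 + 223·217 = 149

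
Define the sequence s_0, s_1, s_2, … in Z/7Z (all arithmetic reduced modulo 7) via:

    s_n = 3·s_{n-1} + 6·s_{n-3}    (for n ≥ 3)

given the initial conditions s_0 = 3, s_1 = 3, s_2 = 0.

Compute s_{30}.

s_3 = 3·0 + 0·3 + 6·3 = 4
s_4 = 3·4 + 0·0 + 6·3 = 2
s_5 = 3·2 + 0·4 + 6·0 = 6
s_6 = 3·6 + 0·2 + 6·4 = 0
s_7 = 3·0 + 0·6 + 6·2 = 5
s_8 = 3·5 + 0·0 + 6·6 = 2
s_9 = 3·2 + 0·5 + 6·0 = 6
s_10 = 3·6 + 0·2 + 6·5 = 6
s_11 = 3·6 + 0·6 + 6·2 = 2
s_12 = 3·2 + 0·6 + 6·6 = 0
s_13 = 3·0 + 0·2 + 6·6 = 1
s_14 = 3·1 + 0·0 + 6·2 = 1
s_15 = 3·1 + 0·1 + 6·0 = 3
s_16 = 3·3 + 0·1 + 6·1 = 1
s_17 = 3·1 + 0·3 + 6·1 = 2
s_18 = 3·2 + 0·1 + 6·3 = 3
s_19 = 3·3 + 0·2 + 6·1 = 1
s_20 = 3·1 + 0·3 + 6·2 = 1
s_21 = 3·1 + 0·1 + 6·3 = 0
s_22 = 3·0 + 0·1 + 6·1 = 6
s_23 = 3·6 + 0·0 + 6·1 = 3
s_24 = 3·3 + 0·6 + 6·0 = 2
s_25 = 3·2 + 0·3 + 6·6 = 0
s_26 = 3·0 + 0·2 + 6·3 = 4
s_27 = 3·4 + 0·0 + 6·2 = 3
s_28 = 3·3 + 0·4 + 6·0 = 2
s_29 = 3·2 + 0·3 + 6·4 = 2
s_30 = 3·2 + 0·2 + 6·3 = 3

3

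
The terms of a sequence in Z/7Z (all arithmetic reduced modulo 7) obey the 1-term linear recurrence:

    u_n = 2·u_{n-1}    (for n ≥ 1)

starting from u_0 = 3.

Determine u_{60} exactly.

u_1 = 2·3 = 6
u_2 = 2·6 = 5
u_3 = 2·5 = 3
(u_3) = (3) = (u_0), so the sequence has period 3.
60 ≡ 0 (mod 3), hence u_60 = u_0 = 3.

3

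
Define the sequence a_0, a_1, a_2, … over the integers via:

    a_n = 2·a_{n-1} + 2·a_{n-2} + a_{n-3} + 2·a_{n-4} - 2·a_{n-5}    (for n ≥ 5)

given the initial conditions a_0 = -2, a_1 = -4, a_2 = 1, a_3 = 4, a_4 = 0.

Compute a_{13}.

34624

a_5 = 2·0 + 2·4 + 1·1 + 2·-4 + -2·-2 = 5
a_6 = 2·5 + 2·0 + 1·4 + 2·1 + -2·-4 = 24
a_7 = 2·24 + 2·5 + 1·0 + 2·4 + -2·1 = 64
a_8 = 2·64 + 2·24 + 1·5 + 2·0 + -2·4 = 173
a_9 = 2·173 + 2·64 + 1·24 + 2·5 + -2·0 = 508
a_10 = 2·508 + 2·173 + 1·64 + 2·24 + -2·5 = 1464
a_11 = 2·1464 + 2·508 + 1·173 + 2·64 + -2·24 = 4197
a_12 = 2·4197 + 2·1464 + 1·508 + 2·173 + -2·64 = 12048
a_13 = 2·12048 + 2·4197 + 1·1464 + 2·508 + -2·173 = 34624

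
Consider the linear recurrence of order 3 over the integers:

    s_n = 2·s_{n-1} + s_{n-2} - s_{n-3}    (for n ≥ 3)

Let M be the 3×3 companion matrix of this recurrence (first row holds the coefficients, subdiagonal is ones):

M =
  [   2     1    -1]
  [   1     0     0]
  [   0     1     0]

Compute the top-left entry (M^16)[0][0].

(M^16)[0][0] is the top entry after applying M 16 times to the unit state (1, 0, 0). Equivalently it is h_{18} for the auxiliary sequence (h_n) obeying the same recurrence with h_2 = 1 and h_i = 0 for 0 ≤ i < 2:
h_3 = 2·1 + 1·0 + -1·0 = 2
h_4 = 2·2 + 1·1 + -1·0 = 5
h_5 = 2·5 + 1·2 + -1·1 = 11
h_6 = 2·11 + 1·5 + -1·2 = 25
h_7 = 2·25 + 1·11 + -1·5 = 56
h_8 = 2·56 + 1·25 + -1·11 = 126
h_9 = 2·126 + 1·56 + -1·25 = 283
h_10 = 2·283 + 1·126 + -1·56 = 636
h_11 = 2·636 + 1·283 + -1·126 = 1429
h_12 = 2·1429 + 1·636 + -1·283 = 3211
h_13 = 2·3211 + 1·1429 + -1·636 = 7215
h_14 = 2·7215 + 1·3211 + -1·1429 = 16212
h_15 = 2·16212 + 1·7215 + -1·3211 = 36428
h_16 = 2·36428 + 1·16212 + -1·7215 = 81853
h_17 = 2·81853 + 1·36428 + -1·16212 = 183922
h_18 = 2·183922 + 1·81853 + -1·36428 = 413269

413269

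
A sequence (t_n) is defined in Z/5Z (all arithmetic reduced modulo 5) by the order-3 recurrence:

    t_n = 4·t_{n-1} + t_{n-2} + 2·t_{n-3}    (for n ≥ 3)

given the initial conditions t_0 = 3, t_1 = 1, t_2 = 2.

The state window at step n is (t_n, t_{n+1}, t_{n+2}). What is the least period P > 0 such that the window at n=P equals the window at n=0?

n=0: window = (3, 1, 2)
n=1: window = (1, 2, 0)
n=2: window = (2, 0, 4)
n=3: window = (0, 4, 0)
n=4: window = (4, 0, 4)
n=5: window = (0, 4, 4)
n=6: window = (4, 4, 0)
n=7: window = (4, 0, 2)
n=8: window = (0, 2, 1)
n=9: window = (2, 1, 1)
n=10: window = (1, 1, 4)
n=11: window = (1, 4, 4)
n=12: window = (4, 4, 2)
n=13: window = (4, 2, 0)
n=14: window = (2, 0, 0)
n=15: window = (0, 0, 4)
n=16: window = (0, 4, 1)
n=17: window = (4, 1, 3)
n=18: window = (1, 3, 1)
n=19: window = (3, 1, 4)
n=20: window = (1, 4, 3)
n=21: window = (4, 3, 3)
n=22: window = (3, 3, 3)
n=23: window = (3, 3, 1)
n=24: window = (3, 1, 3)
n=25: window = (1, 3, 4)
n=26: window = (3, 4, 1)
n=27: window = (4, 1, 4)
n=28: window = (1, 4, 0)
n=29: window = (4, 0, 1)
n=30: window = (0, 1, 2)
n=31: window = (1, 2, 4)
n=32: window = (2, 4, 0)
n=33: window = (4, 0, 3)
n=34: window = (0, 3, 0)
n=35: window = (3, 0, 3)
n=36: window = (0, 3, 3)
n=37: window = (3, 3, 0)
n=38: window = (3, 0, 4)
n=39: window = (0, 4, 2)
n=40: window = (4, 2, 2)
…
n=122: window = (2, 0, 3)
n=123: window = (0, 3, 1)
n=124: window = (3, 1, 2)
window at n=124 equals window at n=0 → period = 124

124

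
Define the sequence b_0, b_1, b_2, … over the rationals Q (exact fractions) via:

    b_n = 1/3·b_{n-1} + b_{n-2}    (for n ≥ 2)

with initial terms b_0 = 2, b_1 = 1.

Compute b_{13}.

6062281/531441

b_2 = 1/3·1 + 1·2 = 7/3
b_3 = 1/3·7/3 + 1·1 = 16/9
b_4 = 1/3·16/9 + 1·7/3 = 79/27
b_5 = 1/3·79/27 + 1·16/9 = 223/81
b_6 = 1/3·223/81 + 1·79/27 = 934/243
b_7 = 1/3·934/243 + 1·223/81 = 2941/729
b_8 = 1/3·2941/729 + 1·934/243 = 11347/2187
b_9 = 1/3·11347/2187 + 1·2941/729 = 37816/6561
b_10 = 1/3·37816/6561 + 1·11347/2187 = 139939/19683
b_11 = 1/3·139939/19683 + 1·37816/6561 = 480283/59049
b_12 = 1/3·480283/59049 + 1·139939/19683 = 1739734/177147
b_13 = 1/3·1739734/177147 + 1·480283/59049 = 6062281/531441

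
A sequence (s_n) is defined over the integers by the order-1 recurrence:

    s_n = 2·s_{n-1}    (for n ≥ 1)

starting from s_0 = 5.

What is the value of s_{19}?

2621440

s_1 = 2·5 = 10
s_2 = 2·10 = 20
s_3 = 2·20 = 40
s_4 = 2·40 = 80
s_5 = 2·80 = 160
s_6 = 2·160 = 320
s_7 = 2·320 = 640
s_8 = 2·640 = 1280
s_9 = 2·1280 = 2560
s_10 = 2·2560 = 5120
s_11 = 2·5120 = 10240
s_12 = 2·10240 = 20480
s_13 = 2·20480 = 40960
s_14 = 2·40960 = 81920
s_15 = 2·81920 = 163840
s_16 = 2·163840 = 327680
s_17 = 2·327680 = 655360
s_18 = 2·655360 = 1310720
s_19 = 2·1310720 = 2621440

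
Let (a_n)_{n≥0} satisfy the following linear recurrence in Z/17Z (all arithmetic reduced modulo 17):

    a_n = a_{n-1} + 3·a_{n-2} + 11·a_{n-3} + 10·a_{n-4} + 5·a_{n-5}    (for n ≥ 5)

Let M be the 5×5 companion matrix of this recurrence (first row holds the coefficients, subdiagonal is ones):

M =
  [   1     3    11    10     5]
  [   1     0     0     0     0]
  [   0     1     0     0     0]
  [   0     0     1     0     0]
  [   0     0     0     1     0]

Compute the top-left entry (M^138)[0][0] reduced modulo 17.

(M^138)[0][0] is the top entry after applying M 138 times to the unit state (1, 0, 0, 0, 0). Equivalently it is h_{142} for the auxiliary sequence (h_n) obeying the same recurrence with h_4 = 1 and h_i = 0 for 0 ≤ i < 4:
h_5 = 1·1 + 3·0 + 11·0 + 10·0 + 5·0 = 1
h_6 = 1·1 + 3·1 + 11·0 + 10·0 + 5·0 = 4
h_7 = 1·4 + 3·1 + 11·1 + 10·0 + 5·0 = 1
h_8 = 1·1 + 3·4 + 11·1 + 10·1 + 5·0 = 0
h_9 = 1·0 + 3·1 + 11·4 + 10·1 + 5·1 = 11
h_10 = 1·11 + 3·0 + 11·1 + 10·4 + 5·1 = 16
Continuing the recurrence:
  h_11 = 11;  h_12 = 15;  h_13 = 11;  h_14 = 1;  h_15 = 15;  h_16 = 4
  h_17 = 7;  h_18 = 11;  h_19 = 10;  h_20 = 14;  h_21 = 0;  h_22 = 8
  h_23 = 11;  h_24 = 4;  h_25 = 8;  h_26 = 0;  h_27 = 14;  h_28 = 10
  h_29 = 16;  h_30 = 2;  h_31 = 11;  h_32 = 6;  h_33 = 16;  h_34 = 0
  h_35 = 13;  h_36 = 15;  h_37 = 6;  h_38 = 2;  h_39 = 9;  h_40 = 7
  h_41 = 4;  h_42 = 4;  h_43 = 6;  h_44 = 7;  h_45 = 8;  h_46 = 2
  h_47 = 13;  h_48 = 3;  h_49 = 9;  h_50 = 0;  h_51 = 13;  h_52 = 3
  h_53 = 11;  h_54 = 4;  h_55 = 13;  h_56 = 3;  h_57 = 7;  h_58 = 16
  h_59 = 16;  h_60 = 15;  h_61 = 1;  h_62 = 9;  h_63 = 9;  h_64 = 5
  h_65 = 12;  h_66 = 0;  h_67 = 5;  h_68 = 11;  h_69 = 1;  h_70 = 13
  h_71 = 0;  h_72 = 15;  h_73 = 2;  h_74 = 12;  h_75 = 10;  h_76 = 14
  h_77 = 16;  h_78 = 9;  h_79 = 14;  h_80 = 16;  h_81 = 13;  h_82 = 11
  h_83 = 3;  h_84 = 1;  h_85 = 1;  h_86 = 8;  h_87 = 5;  h_88 = 14
  h_89 = 13;  h_90 = 8;  h_91 = 2;  h_92 = 11;  h_93 = 16;  h_94 = 12
  h_95 = 3;  h_96 = 12;  h_97 = 11;  h_98 = 8;  h_99 = 8;  h_100 = 16
  h_101 = 9;  h_102 = 8;  h_103 = 8;  h_104 = 8;  h_105 = 1;  h_106 = 0
  h_107 = 7;  h_108 = 2;  h_109 = 5;  h_110 = 8;  h_111 = 13;  h_112 = 11
  h_113 = 11;  h_114 = 3;  h_115 = 4;  h_116 = 3;  h_117 = 9;  h_118 = 11
  h_119 = 7;  h_120 = 2;  h_121 = 11;  h_122 = 11;  h_123 = 4;  h_124 = 9
  h_125 = 7;  h_126 = 5;  h_127 = 16;  h_128 = 14;  h_129 = 11;  h_130 = 8
  h_131 = 6;  h_132 = 14;  h_133 = 11;  h_134 = 16;  h_135 = 14;  h_136 = 13
  h_137 = 3;  h_138 = 3;  h_139 = 1;  h_140 = 5
h_141 = 1·5 + 3·1 + 11·3 + 10·3 + 5·13 = 0
h_142 = 1·0 + 3·5 + 11·1 + 10·3 + 5·3 = 3

3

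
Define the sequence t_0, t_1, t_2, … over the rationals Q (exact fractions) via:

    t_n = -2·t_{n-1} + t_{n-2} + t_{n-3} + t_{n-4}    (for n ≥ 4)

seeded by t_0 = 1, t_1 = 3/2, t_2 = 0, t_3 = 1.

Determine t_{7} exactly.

6

t_4 = -2·1 + 1·0 + 1·3/2 + 1·1 = 1/2
t_5 = -2·1/2 + 1·1 + 1·0 + 1·3/2 = 3/2
t_6 = -2·3/2 + 1·1/2 + 1·1 + 1·0 = -3/2
t_7 = -2·-3/2 + 1·3/2 + 1·1/2 + 1·1 = 6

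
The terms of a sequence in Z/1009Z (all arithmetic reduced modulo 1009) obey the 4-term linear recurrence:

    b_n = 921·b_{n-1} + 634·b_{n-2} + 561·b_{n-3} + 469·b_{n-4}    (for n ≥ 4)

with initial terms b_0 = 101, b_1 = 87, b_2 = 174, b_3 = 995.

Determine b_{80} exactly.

207

b_4 = 921·995 + 634·174 + 561·87 + 469·101 = 879
b_5 = 921·879 + 634·995 + 561·174 + 469·87 = 730
b_6 = 921·730 + 634·879 + 561·995 + 469·174 = 749
b_7 = 921·749 + 634·730 + 561·879 + 469·995 = 586
b_8 = 921·586 + 634·749 + 561·730 + 469·879 = 982
b_9 = 921·982 + 634·586 + 561·749 + 469·730 = 325
b_10 = 921·325 + 634·982 + 561·586 + 469·749 = 657
b_11 = 921·657 + 634·325 + 561·982 + 469·586 = 285
b_12 = 921·285 + 634·657 + 561·325 + 469·982 = 116
b_13 = 921·116 + 634·285 + 561·657 + 469·325 = 319
b_14 = 921·319 + 634·116 + 561·285 + 469·657 = 918
b_15 = 921·918 + 634·319 + 561·116 + 469·285 = 350
b_16 = 921·350 + 634·918 + 561·319 + 469·116 = 582
b_17 = 921·582 + 634·350 + 561·918 + 469·319 = 850
b_18 = 921·850 + 634·582 + 561·350 + 469·918 = 872
b_19 = 921·872 + 634·850 + 561·582 + 469·350 = 320
b_20 = 921·320 + 634·872 + 561·850 + 469·582 = 129
b_21 = 921·129 + 634·320 + 561·872 + 469·850 = 749
b_22 = 921·749 + 634·129 + 561·320 + 469·872 = 980
b_23 = 921·980 + 634·749 + 561·129 + 469·320 = 630
b_24 = 921·630 + 634·980 + 561·749 + 469·129 = 237
b_25 = 921·237 + 634·630 + 561·980 + 469·749 = 213
b_26 = 921·213 + 634·237 + 561·630 + 469·980 = 140
b_27 = 921·140 + 634·213 + 561·237 + 469·630 = 235
b_28 = 921·235 + 634·140 + 561·213 + 469·237 = 62
b_29 = 921·62 + 634·235 + 561·140 + 469·213 = 100
b_30 = 921·100 + 634·62 + 561·235 + 469·140 = 978
b_31 = 921·978 + 634·100 + 561·62 + 469·235 = 244
b_32 = 921·244 + 634·978 + 561·100 + 469·62 = 665
b_33 = 921·665 + 634·244 + 561·978 + 469·100 = 569
b_34 = 921·569 + 634·665 + 561·244 + 469·978 = 482
b_35 = 921·482 + 634·569 + 561·665 + 469·244 = 649
b_36 = 921·649 + 634·482 + 561·569 + 469·665 = 731
b_37 = 921·731 + 634·649 + 561·482 + 469·569 = 517
b_38 = 921·517 + 634·731 + 561·649 + 469·482 = 114
b_39 = 921·114 + 634·517 + 561·731 + 469·649 = 11
b_40 = 921·11 + 634·114 + 561·517 + 469·731 = 911
b_41 = 921·911 + 634·11 + 561·114 + 469·517 = 154
b_42 = 921·154 + 634·911 + 561·11 + 469·114 = 97
b_43 = 921·97 + 634·154 + 561·911 + 469·11 = 939
b_44 = 921·939 + 634·97 + 561·154 + 469·911 = 127
b_45 = 921·127 + 634·939 + 561·97 + 469·154 = 457
b_46 = 921·457 + 634·127 + 561·939 + 469·97 = 111
b_47 = 921·111 + 634·457 + 561·127 + 469·939 = 552
b_48 = 921·552 + 634·111 + 561·457 + 469·127 = 732
b_49 = 921·732 + 634·552 + 561·111 + 469·457 = 143
b_50 = 921·143 + 634·732 + 561·552 + 469·111 = 990
b_51 = 921·990 + 634·143 + 561·732 + 469·552 = 79
b_52 = 921·79 + 634·990 + 561·143 + 469·732 = 933
b_53 = 921·933 + 634·79 + 561·990 + 469·143 = 174
b_54 = 921·174 + 634·933 + 561·79 + 469·990 = 164
b_55 = 921·164 + 634·174 + 561·933 + 469·79 = 498
b_56 = 921·498 + 634·164 + 561·174 + 469·933 = 33
b_57 = 921·33 + 634·498 + 561·164 + 469·174 = 100
b_58 = 921·100 + 634·33 + 561·498 + 469·164 = 131
b_59 = 921·131 + 634·100 + 561·33 + 469·498 = 238
b_60 = 921·238 + 634·131 + 561·100 + 469·33 = 499
b_61 = 921·499 + 634·238 + 561·131 + 469·100 = 346
b_62 = 921·346 + 634·499 + 561·238 + 469·131 = 591
b_63 = 921·591 + 634·346 + 561·499 + 469·238 = 940
b_64 = 921·940 + 634·591 + 561·346 + 469·499 = 694
b_65 = 921·694 + 634·940 + 561·591 + 469·346 = 542
b_66 = 921·542 + 634·694 + 561·940 + 469·591 = 145
b_67 = 921·145 + 634·542 + 561·694 + 469·940 = 712
b_68 = 921·712 + 634·145 + 561·542 + 469·694 = 954
b_69 = 921·954 + 634·712 + 561·145 + 469·542 = 735
b_70 = 921·735 + 634·954 + 561·712 + 469·145 = 611
b_71 = 921·611 + 634·735 + 561·954 + 469·712 = 923
b_72 = 921·923 + 634·611 + 561·735 + 469·954 = 516
b_73 = 921·516 + 634·923 + 561·611 + 469·735 = 316
b_74 = 921·316 + 634·516 + 561·923 + 469·611 = 861
b_75 = 921·861 + 634·316 + 561·516 + 469·923 = 388
b_76 = 921·388 + 634·861 + 561·316 + 469·516 = 712
b_77 = 921·712 + 634·388 + 561·861 + 469·316 = 298
b_78 = 921·298 + 634·712 + 561·388 + 469·861 = 328
b_79 = 921·328 + 634·298 + 561·712 + 469·388 = 866
b_80 = 921·866 + 634·328 + 561·298 + 469·712 = 207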